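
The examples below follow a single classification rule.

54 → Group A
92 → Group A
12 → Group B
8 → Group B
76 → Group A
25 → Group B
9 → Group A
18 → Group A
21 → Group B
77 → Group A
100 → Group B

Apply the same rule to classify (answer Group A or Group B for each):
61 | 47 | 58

Group B, Group A, Group A

'Group A' ⟺ digit sum ≥ 9.
61: digit sum 6+1 = 7, does not satisfy this → Group B.
47: digit sum 4+7 = 11, matches → Group A.
58: digit sum 5+8 = 13, matches → Group A.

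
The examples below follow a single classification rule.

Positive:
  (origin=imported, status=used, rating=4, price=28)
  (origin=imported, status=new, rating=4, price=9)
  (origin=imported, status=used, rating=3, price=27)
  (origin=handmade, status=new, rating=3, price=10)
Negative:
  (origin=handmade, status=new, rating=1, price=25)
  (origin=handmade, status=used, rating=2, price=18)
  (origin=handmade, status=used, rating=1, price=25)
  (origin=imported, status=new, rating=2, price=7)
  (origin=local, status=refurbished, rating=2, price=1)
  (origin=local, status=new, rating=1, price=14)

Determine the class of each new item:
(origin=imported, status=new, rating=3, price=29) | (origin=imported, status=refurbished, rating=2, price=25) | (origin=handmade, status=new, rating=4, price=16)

Positive, Negative, Positive

The simplest hypothesis consistent with all the labels is: rating ≥ 3.
(origin=imported, status=new, rating=3, price=29): Positive (rating = 3).
(origin=imported, status=refurbished, rating=2, price=25): Negative (rating = 2).
(origin=handmade, status=new, rating=4, price=16): Positive (rating = 4).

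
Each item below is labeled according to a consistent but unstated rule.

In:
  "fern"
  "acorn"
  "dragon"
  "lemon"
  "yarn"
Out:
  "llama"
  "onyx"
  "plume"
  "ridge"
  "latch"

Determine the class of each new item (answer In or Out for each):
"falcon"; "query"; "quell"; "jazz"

In, Out, Out, Out

The rule appears to be: ends with 'n'.
"falcon" — ends with 'n', hence In.
"query" — ends with 'y', hence Out.
"quell" — ends with 'l', hence Out.
"jazz" — ends with 'z', hence Out.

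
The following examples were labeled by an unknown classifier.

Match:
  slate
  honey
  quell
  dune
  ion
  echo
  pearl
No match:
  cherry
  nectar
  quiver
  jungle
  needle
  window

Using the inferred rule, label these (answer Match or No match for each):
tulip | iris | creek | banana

Match, Match, Match, No match

A rule that fits every label: length ≤ 5 — true of each 'Match' example, false of each 'No match' one.
tulip: length 5, satisfies this → Match. iris: length 4, satisfies this → Match. creek: length 5, satisfies this → Match. banana: length 6, lacks this property → No match.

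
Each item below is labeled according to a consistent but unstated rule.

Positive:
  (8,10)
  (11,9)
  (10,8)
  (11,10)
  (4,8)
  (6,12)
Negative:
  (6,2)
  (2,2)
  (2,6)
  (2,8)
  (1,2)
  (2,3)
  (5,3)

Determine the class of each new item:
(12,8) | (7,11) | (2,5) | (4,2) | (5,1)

Positive, Positive, Negative, Negative, Negative

The common property of the 'Positive' items is: sum ≥ 12. No 'Negative' item has it.
(12,8) → 12+8 = 20 → Positive. (7,11) → 7+11 = 18 → Positive. (2,5) → 2+5 = 7 → Negative. (4,2) → 4+2 = 6 → Negative. (5,1) → 5+1 = 6 → Negative.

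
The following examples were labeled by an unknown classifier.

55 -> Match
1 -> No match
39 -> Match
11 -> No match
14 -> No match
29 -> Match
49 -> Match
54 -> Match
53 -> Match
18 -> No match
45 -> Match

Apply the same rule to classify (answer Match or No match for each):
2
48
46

No match, Match, Match

Rule: at least 29. This holds for each 'Match' example and fails for each 'No match' one.
2 → 2 < 29 → No match. 48 → 48 ≥ 29 → Match. 46 → 46 ≥ 29 → Match.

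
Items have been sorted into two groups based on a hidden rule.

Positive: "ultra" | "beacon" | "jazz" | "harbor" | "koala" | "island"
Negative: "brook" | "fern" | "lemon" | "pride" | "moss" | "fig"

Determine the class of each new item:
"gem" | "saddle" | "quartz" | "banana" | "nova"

The rule appears to be: contains 'a'.
Negative: "gem", since no 'a'.
Positive: "saddle", since has 'a'.
Positive: "quartz", since has 'a'.
Positive: "banana", since has 'a'.
Positive: "nova", since has 'a'.

Negative, Positive, Positive, Positive, Positive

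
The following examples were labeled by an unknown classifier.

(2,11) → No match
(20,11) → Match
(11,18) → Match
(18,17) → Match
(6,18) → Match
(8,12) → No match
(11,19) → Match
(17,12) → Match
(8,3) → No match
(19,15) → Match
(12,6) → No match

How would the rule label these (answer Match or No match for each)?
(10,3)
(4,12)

No match, No match

All 'Match' examples share one property — sum ≥ 24 — and every 'No match' example lacks it.
(10,3): 10+3 = 13 — fails this test, so No match. (4,12): 4+12 = 16 — fails this test, so No match.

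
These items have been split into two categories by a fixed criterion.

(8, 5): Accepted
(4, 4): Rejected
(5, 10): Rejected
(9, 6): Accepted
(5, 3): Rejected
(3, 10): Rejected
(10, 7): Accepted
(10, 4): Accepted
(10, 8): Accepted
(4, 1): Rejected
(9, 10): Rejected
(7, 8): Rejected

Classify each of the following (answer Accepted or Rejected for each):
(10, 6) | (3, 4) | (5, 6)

Accepted, Rejected, Rejected

The simplest hypothesis consistent with all the labels is: first > second AND sum ≥ 13.
(10, 6): Accepted (10 > 6, 10+6 = 16). (3, 4): Rejected (3 < 4, 3+4 = 7). (5, 6): Rejected (5 < 6, 5+6 = 11).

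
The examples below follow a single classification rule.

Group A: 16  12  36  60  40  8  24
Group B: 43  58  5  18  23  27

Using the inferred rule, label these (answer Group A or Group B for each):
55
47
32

Group B, Group B, Group A

One predicate separates the groups cleanly: multiple of 4.
55 — 55 = 4·13 + 3, hence Group B.
47 — 47 = 4·11 + 3, hence Group B.
32 — 32 = 4·8, hence Group A.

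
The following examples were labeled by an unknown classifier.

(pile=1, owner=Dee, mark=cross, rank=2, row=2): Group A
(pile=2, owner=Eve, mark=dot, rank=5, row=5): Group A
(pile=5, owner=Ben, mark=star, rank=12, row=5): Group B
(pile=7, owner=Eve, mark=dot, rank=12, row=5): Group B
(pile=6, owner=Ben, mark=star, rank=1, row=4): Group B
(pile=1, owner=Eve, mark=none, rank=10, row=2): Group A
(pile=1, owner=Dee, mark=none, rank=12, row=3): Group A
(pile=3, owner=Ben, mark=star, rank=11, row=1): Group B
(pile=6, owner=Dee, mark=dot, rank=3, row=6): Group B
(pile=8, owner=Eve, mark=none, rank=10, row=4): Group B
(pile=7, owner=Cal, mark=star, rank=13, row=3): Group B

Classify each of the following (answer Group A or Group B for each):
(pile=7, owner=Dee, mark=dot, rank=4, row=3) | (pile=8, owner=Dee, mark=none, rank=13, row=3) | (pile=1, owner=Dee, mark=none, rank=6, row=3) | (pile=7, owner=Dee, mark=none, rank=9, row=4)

The rule appears to be: pile ≤ 2.

Group B, Group B, Group A, Group B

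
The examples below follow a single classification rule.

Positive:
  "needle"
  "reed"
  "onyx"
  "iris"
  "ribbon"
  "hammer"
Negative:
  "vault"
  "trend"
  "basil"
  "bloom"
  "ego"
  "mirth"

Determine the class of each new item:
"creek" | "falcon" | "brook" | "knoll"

Negative, Positive, Negative, Negative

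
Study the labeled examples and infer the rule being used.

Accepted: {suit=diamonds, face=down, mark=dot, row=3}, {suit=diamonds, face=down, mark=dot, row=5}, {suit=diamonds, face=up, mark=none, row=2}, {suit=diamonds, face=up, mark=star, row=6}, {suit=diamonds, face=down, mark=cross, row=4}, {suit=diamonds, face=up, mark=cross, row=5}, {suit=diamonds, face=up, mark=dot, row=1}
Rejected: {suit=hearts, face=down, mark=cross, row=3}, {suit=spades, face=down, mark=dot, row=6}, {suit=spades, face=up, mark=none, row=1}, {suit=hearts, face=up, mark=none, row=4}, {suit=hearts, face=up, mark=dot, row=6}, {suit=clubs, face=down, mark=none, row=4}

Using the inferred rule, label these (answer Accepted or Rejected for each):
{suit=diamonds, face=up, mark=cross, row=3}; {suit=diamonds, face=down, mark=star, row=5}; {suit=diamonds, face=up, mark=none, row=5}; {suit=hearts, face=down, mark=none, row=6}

The classifier is using: suit is diamonds.

Accepted, Accepted, Accepted, Rejected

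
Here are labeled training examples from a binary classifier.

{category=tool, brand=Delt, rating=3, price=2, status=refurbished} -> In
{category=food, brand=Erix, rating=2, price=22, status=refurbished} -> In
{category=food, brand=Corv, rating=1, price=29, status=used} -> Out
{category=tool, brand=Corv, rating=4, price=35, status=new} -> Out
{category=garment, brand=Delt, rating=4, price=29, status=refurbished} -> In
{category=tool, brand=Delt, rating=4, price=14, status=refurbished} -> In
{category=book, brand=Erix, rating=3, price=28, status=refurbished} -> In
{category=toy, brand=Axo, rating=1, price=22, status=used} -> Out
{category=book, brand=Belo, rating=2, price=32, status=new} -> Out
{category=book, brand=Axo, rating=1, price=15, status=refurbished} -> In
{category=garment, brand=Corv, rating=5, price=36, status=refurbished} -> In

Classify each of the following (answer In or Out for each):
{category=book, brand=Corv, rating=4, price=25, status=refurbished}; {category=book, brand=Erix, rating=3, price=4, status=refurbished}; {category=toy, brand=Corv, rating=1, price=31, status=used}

In, In, Out

Every 'In' example satisfies: status is refurbished. None of the 'Out' examples do.
In: {category=book, brand=Corv, rating=4, price=25, status=refurbished}, since status is refurbished. In: {category=book, brand=Erix, rating=3, price=4, status=refurbished}, since status is refurbished. Out: {category=toy, brand=Corv, rating=1, price=31, status=used}, since status is used.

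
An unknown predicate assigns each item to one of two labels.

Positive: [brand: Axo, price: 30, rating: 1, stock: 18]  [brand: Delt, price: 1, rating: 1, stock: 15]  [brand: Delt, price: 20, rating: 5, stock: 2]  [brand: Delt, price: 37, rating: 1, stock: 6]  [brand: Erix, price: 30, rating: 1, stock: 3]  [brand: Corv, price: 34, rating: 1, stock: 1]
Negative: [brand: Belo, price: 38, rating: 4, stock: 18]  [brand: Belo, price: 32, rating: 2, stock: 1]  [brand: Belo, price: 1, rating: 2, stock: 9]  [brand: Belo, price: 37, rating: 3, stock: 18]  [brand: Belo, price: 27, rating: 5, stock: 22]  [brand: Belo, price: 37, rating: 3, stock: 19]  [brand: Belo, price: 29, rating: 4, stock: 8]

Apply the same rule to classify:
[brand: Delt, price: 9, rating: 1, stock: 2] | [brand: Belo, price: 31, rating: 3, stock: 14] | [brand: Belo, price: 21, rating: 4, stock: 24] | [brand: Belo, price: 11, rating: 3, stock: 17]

Positive, Negative, Negative, Negative

The simplest hypothesis consistent with all the labels is: brand is not Belo.
[brand: Delt, price: 9, rating: 1, stock: 2]: brand is Delt — matches, so Positive.
[brand: Belo, price: 31, rating: 3, stock: 14]: brand is Belo — doesn't match, so Negative.
[brand: Belo, price: 21, rating: 4, stock: 24]: brand is Belo — doesn't match, so Negative.
[brand: Belo, price: 11, rating: 3, stock: 17]: brand is Belo — doesn't match, so Negative.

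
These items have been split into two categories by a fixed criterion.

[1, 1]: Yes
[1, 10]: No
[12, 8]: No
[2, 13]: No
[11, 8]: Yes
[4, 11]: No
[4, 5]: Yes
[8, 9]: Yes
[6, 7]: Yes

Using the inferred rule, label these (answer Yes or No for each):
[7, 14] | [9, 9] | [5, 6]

No, Yes, Yes

All 'Yes' examples share one property — |first − second| ≤ 3 — and every 'No' example lacks it.
[7, 14]: |7−14| = 7 — does not satisfy this, so No.
[9, 9]: |9−9| = 0 — qualifies, so Yes.
[5, 6]: |5−6| = 1 — qualifies, so Yes.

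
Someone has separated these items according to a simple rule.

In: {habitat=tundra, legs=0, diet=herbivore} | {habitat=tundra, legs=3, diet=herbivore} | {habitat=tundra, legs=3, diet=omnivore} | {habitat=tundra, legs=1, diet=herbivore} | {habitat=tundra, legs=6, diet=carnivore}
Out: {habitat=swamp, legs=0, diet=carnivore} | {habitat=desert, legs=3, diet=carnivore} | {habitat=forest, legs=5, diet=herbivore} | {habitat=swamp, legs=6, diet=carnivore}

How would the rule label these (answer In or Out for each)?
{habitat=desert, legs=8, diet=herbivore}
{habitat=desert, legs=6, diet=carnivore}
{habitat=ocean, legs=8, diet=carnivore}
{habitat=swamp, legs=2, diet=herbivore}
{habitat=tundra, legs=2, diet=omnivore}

Out, Out, Out, Out, In

The distinguishing property — habitat is tundra — holds for all the 'In' cases and none of the 'Out' cases.
{habitat=desert, legs=8, diet=herbivore} — habitat is desert, hence Out.
{habitat=desert, legs=6, diet=carnivore} — habitat is desert, hence Out.
{habitat=ocean, legs=8, diet=carnivore} — habitat is ocean, hence Out.
{habitat=swamp, legs=2, diet=herbivore} — habitat is swamp, hence Out.
{habitat=tundra, legs=2, diet=omnivore} — habitat is tundra, hence In.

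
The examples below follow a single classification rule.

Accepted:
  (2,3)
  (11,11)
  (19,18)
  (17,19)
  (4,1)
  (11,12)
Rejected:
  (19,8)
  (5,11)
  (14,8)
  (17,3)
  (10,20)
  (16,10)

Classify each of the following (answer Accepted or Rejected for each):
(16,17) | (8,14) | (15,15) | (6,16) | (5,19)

One predicate separates the groups cleanly: |first − second| ≤ 3.
Accepted: (16,17), since |16−17| = 1.
Rejected: (8,14), since |8−14| = 6.
Accepted: (15,15), since |15−15| = 0.
Rejected: (6,16), since |6−16| = 10.
Rejected: (5,19), since |5−19| = 14.

Accepted, Rejected, Accepted, Rejected, Rejected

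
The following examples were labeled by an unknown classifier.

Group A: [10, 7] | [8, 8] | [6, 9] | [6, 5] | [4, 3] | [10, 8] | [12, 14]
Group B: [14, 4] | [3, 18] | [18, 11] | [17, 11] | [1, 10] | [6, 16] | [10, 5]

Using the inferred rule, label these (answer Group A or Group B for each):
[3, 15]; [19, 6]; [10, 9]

All 'Group A' examples share one property — |first − second| ≤ 3 — and every 'Group B' example lacks it.

Group B, Group B, Group A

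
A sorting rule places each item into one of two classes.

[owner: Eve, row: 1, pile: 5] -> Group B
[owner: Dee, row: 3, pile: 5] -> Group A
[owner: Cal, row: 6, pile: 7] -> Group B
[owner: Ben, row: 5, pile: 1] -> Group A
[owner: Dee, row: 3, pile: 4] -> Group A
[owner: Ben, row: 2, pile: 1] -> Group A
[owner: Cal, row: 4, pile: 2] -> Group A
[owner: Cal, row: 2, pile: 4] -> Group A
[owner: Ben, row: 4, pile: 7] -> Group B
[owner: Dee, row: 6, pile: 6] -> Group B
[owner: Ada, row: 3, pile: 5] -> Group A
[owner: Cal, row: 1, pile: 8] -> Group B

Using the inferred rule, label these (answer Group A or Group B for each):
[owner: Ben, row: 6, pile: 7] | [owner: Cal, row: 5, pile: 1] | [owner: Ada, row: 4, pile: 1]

Group B, Group A, Group A

A rule that fits every label: row ≥ 2 AND pile ≤ 5 — true of each 'Group A' example, false of each 'Group B' one.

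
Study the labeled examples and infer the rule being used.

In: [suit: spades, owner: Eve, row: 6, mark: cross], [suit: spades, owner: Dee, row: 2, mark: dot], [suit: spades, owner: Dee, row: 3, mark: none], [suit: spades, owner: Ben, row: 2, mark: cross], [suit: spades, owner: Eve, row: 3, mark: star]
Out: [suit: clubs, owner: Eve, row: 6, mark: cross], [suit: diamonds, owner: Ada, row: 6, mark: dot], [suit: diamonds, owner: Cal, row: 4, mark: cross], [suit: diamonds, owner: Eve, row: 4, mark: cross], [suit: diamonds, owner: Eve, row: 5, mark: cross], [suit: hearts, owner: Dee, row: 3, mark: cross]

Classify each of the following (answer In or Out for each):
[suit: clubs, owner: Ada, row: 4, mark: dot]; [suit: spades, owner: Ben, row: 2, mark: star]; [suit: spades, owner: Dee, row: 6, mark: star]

The common property of the 'In' items is: suit is spades. No 'Out' item has it.

Out, In, In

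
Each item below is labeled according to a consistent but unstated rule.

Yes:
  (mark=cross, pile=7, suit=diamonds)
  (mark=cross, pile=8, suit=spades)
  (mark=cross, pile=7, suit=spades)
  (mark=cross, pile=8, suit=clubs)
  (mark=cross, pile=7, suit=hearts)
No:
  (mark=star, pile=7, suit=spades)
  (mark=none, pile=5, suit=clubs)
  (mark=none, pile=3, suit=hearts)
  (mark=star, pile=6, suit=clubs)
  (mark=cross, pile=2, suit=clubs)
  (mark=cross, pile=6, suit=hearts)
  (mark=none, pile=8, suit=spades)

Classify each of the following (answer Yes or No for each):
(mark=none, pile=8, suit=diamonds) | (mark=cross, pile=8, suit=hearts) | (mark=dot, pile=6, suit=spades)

No, Yes, No

The classifier is using: mark is cross AND pile ≥ 7.
(mark=none, pile=8, suit=diamonds): No (mark is none, pile = 8). (mark=cross, pile=8, suit=hearts): Yes (mark is cross, pile = 8). (mark=dot, pile=6, suit=spades): No (mark is dot, pile = 6).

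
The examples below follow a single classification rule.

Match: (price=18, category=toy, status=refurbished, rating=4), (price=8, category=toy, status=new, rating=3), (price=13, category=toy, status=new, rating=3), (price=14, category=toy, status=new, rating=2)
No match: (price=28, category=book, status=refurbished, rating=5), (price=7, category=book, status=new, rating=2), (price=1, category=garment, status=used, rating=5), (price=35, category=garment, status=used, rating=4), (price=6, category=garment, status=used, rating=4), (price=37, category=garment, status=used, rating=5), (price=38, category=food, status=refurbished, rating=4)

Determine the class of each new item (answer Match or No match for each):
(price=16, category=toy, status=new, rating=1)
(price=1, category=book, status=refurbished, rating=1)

Match, No match

The pattern is that an item is 'Match' exactly when: category is toy.
(price=16, category=toy, status=new, rating=1) — category is toy, hence Match. (price=1, category=book, status=refurbished, rating=1) — category is book, hence No match.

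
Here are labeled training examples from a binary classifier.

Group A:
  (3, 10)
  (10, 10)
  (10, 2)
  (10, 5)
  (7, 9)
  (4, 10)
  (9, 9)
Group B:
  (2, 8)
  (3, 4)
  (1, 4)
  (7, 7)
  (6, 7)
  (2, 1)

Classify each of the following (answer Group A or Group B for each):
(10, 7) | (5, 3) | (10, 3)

Group A, Group B, Group A

'Group A' ⟺ max ≥ 9.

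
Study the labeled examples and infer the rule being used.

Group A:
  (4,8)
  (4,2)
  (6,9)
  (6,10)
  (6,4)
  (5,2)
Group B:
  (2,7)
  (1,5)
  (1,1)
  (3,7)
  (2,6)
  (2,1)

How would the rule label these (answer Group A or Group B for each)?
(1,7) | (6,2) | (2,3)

Group B, Group A, Group B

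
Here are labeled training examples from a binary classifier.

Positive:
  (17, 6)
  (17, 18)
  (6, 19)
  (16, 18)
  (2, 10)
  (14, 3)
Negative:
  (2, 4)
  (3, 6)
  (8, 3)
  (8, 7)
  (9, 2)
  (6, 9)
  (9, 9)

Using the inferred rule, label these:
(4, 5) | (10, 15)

Negative, Positive

All 'Positive' examples share one property — max ≥ 10 — and every 'Negative' example lacks it.
(4, 5) — max 5, hence Negative.
(10, 15) — max 15, hence Positive.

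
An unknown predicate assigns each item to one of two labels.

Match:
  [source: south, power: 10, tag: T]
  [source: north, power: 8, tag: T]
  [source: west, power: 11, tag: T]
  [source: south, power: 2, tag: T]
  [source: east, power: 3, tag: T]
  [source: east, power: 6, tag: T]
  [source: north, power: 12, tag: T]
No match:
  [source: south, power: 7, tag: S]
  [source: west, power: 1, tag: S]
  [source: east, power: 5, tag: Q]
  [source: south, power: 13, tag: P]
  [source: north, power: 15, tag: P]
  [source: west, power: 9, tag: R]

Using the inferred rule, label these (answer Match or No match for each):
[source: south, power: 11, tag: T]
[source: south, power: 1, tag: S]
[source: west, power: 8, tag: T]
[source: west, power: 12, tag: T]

Comparing the two groups points to one rule — tag is T.
[source: south, power: 11, tag: T]: Match (tag is T). [source: south, power: 1, tag: S]: No match (tag is S). [source: west, power: 8, tag: T]: Match (tag is T). [source: west, power: 12, tag: T]: Match (tag is T).

Match, No match, Match, Match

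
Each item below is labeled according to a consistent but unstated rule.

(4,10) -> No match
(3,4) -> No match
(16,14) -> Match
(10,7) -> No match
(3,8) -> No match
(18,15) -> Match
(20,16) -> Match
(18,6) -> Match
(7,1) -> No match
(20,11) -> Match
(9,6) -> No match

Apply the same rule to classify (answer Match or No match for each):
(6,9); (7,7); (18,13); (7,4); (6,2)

No match, No match, Match, No match, No match

The pattern is that an item is 'Match' exactly when: sum ≥ 24.
(6,9): No match (6+9 = 15).
(7,7): No match (7+7 = 14).
(18,13): Match (18+13 = 31).
(7,4): No match (7+4 = 11).
(6,2): No match (6+2 = 8).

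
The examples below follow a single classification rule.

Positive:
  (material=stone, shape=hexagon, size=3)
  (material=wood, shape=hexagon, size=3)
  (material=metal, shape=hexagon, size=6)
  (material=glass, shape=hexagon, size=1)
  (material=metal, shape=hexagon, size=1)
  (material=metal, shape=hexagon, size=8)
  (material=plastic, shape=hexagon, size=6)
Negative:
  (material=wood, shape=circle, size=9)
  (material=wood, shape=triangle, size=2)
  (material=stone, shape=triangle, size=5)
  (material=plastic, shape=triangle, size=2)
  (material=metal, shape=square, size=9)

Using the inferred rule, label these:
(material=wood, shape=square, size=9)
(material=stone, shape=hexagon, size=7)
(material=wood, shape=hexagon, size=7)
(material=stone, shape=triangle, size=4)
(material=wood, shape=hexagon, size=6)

All 'Positive' examples share one property — shape is hexagon — and every 'Negative' example lacks it.
(material=wood, shape=square, size=9): shape is square — doesn't qualify, so Negative. (material=stone, shape=hexagon, size=7): shape is hexagon — satisfies this, so Positive. (material=wood, shape=hexagon, size=7): shape is hexagon — satisfies this, so Positive. (material=stone, shape=triangle, size=4): shape is triangle — doesn't qualify, so Negative. (material=wood, shape=hexagon, size=6): shape is hexagon — satisfies this, so Positive.

Negative, Positive, Positive, Negative, Positive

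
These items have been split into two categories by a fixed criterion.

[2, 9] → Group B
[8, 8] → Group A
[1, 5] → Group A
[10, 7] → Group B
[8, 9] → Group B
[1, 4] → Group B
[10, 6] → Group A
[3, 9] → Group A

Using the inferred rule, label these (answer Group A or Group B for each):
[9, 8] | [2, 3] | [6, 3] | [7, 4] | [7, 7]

The pattern is that an item is 'Group A' exactly when: sum is even.
[9, 8]: Group B (9+8 = 17). [2, 3]: Group B (2+3 = 5). [6, 3]: Group B (6+3 = 9). [7, 4]: Group B (7+4 = 11). [7, 7]: Group A (7+7 = 14).

Group B, Group B, Group B, Group B, Group A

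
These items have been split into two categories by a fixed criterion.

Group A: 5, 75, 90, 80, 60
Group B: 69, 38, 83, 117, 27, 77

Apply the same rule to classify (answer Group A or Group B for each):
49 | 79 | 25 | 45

Group B, Group B, Group A, Group A

'Group A' ⟺ multiple of 5.
49: 49 = 5·9 + 4, does not fit → Group B.
79: 79 = 5·15 + 4, does not fit → Group B.
25: 25 = 5·5, qualifies → Group A.
45: 45 = 5·9, qualifies → Group A.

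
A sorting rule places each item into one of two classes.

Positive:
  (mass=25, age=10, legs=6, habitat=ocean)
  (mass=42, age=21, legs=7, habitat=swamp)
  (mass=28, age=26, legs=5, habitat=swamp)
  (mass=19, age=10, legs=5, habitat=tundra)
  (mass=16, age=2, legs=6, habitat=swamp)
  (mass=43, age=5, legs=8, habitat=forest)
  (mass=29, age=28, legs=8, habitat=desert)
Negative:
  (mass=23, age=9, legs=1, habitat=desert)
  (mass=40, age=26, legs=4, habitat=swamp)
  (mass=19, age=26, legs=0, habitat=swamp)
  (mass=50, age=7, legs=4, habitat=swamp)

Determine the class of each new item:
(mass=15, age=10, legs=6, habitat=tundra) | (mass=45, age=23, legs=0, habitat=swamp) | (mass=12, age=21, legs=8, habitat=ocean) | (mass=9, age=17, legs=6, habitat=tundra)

The classifier is using: legs ≥ 5.
(mass=15, age=10, legs=6, habitat=tundra): legs = 6, has this property → Positive.
(mass=45, age=23, legs=0, habitat=swamp): legs = 0, fails this test → Negative.
(mass=12, age=21, legs=8, habitat=ocean): legs = 8, has this property → Positive.
(mass=9, age=17, legs=6, habitat=tundra): legs = 6, has this property → Positive.

Positive, Negative, Positive, Positive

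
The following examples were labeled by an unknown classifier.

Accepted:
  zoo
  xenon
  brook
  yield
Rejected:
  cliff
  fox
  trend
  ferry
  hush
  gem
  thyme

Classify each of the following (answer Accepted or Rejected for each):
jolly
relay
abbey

Rule: has ≥ 2 vowels. This holds for each 'Accepted' example and fails for each 'Rejected' one.
jolly: 1 vowel, does not satisfy this → Rejected. relay: 2 vowels, has this property → Accepted. abbey: 2 vowels, has this property → Accepted.

Rejected, Accepted, Accepted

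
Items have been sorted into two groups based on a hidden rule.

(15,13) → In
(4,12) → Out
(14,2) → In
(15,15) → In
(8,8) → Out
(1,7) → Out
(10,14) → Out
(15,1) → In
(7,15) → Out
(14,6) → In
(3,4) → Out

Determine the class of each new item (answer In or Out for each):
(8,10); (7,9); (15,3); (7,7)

Out, Out, In, Out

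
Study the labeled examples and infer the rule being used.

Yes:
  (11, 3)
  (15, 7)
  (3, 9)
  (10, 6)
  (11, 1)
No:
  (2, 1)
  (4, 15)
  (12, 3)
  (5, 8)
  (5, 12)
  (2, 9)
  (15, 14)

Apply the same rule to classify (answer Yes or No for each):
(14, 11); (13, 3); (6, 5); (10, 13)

No, Yes, No, No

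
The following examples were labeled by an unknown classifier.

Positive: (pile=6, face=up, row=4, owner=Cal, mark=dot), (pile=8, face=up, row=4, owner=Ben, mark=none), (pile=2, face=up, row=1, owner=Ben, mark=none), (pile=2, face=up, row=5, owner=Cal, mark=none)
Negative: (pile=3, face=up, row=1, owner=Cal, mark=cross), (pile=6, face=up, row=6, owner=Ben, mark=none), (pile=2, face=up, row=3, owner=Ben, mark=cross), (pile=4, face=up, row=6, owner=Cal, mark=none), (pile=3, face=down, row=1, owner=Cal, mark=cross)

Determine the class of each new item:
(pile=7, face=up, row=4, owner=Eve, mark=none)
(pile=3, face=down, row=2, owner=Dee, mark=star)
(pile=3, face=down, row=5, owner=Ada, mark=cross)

Positive, Positive, Negative

'Positive' ⟺ mark is not cross AND row ≤ 5.
(pile=7, face=up, row=4, owner=Eve, mark=none) — mark is none, row = 4, hence Positive. (pile=3, face=down, row=2, owner=Dee, mark=star) — mark is star, row = 2, hence Positive. (pile=3, face=down, row=5, owner=Ada, mark=cross) — mark is cross, row = 5, hence Negative.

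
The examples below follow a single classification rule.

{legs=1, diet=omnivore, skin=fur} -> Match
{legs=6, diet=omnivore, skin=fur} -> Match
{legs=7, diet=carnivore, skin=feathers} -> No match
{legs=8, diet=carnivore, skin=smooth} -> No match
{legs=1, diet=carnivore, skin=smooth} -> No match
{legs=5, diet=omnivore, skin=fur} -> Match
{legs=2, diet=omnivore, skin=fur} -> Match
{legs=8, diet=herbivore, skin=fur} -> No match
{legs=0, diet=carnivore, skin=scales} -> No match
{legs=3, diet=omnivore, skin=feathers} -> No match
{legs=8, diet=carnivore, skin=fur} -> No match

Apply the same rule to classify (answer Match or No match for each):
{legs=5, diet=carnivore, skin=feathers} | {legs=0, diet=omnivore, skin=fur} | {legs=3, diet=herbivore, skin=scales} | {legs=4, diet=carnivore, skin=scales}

No match, Match, No match, No match

The classifier is using: diet is omnivore AND skin is fur.
{legs=5, diet=carnivore, skin=feathers}: diet is carnivore, skin is feathers — does not fit, so No match.
{legs=0, diet=omnivore, skin=fur}: diet is omnivore, skin is fur — checks out, so Match.
{legs=3, diet=herbivore, skin=scales}: diet is herbivore, skin is scales — does not fit, so No match.
{legs=4, diet=carnivore, skin=scales}: diet is carnivore, skin is scales — does not fit, so No match.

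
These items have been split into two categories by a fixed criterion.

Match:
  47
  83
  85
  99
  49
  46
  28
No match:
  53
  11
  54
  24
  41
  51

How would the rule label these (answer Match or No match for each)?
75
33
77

Match, No match, Match

'Match' ⟺ digit sum ≥ 10.
75: digit sum 7+5 = 12, fits → Match.
33: digit sum 3+3 = 6, lacks this property → No match.
77: digit sum 7+7 = 14, fits → Match.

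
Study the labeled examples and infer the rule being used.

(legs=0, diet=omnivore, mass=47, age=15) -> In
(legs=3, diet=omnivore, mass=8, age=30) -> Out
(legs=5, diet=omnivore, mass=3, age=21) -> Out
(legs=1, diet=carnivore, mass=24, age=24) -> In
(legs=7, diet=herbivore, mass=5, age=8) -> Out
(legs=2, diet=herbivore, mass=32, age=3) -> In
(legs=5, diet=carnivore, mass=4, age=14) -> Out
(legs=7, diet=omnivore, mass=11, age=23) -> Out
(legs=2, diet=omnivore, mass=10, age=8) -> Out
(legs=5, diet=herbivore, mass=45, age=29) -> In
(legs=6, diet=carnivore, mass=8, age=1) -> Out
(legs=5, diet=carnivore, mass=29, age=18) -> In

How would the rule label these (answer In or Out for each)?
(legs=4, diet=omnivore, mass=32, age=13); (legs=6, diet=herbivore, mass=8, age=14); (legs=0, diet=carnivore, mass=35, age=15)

Rule: mass ≥ 24. This holds for each 'In' example and fails for each 'Out' one.
In: (legs=4, diet=omnivore, mass=32, age=13), since mass = 32.
Out: (legs=6, diet=herbivore, mass=8, age=14), since mass = 8.
In: (legs=0, diet=carnivore, mass=35, age=15), since mass = 35.

In, Out, In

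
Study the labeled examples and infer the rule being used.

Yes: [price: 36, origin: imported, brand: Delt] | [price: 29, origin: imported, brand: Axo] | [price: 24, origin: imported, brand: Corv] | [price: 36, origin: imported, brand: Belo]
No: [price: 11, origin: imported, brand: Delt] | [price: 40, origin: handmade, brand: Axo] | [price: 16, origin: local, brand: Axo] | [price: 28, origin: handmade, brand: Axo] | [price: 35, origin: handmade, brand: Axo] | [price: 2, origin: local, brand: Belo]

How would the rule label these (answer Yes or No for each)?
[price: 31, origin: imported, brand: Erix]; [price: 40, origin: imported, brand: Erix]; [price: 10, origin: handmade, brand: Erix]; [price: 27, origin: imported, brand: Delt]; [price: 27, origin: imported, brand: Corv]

The pattern is that an item is 'Yes' exactly when: origin is imported AND price ≥ 16.

Yes, Yes, No, Yes, Yes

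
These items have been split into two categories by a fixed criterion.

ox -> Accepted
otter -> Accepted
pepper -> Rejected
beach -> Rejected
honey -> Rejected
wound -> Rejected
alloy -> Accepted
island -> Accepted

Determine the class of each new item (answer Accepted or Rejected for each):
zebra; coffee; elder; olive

The simplest hypothesis consistent with all the labels is: starts with a vowel.

Rejected, Rejected, Accepted, Accepted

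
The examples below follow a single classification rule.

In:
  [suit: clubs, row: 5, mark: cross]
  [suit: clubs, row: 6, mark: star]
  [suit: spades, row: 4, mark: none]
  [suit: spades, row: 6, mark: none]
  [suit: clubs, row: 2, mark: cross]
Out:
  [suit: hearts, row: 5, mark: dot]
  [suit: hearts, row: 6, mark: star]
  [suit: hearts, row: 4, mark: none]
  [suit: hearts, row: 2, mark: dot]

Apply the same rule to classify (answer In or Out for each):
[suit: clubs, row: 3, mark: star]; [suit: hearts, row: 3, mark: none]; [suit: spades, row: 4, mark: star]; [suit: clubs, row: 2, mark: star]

In, Out, In, In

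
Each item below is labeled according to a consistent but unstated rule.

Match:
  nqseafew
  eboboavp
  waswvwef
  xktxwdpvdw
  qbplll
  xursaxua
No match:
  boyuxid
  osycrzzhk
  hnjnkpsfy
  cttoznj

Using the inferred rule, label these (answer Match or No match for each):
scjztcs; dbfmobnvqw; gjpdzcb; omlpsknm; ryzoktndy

No match, Match, No match, Match, No match

The distinguishing property — even length — holds for all the 'Match' cases and none of the 'No match' cases.
scjztcs — length 7, hence No match.
dbfmobnvqw — length 10, hence Match.
gjpdzcb — length 7, hence No match.
omlpsknm — length 8, hence Match.
ryzoktndy — length 9, hence No match.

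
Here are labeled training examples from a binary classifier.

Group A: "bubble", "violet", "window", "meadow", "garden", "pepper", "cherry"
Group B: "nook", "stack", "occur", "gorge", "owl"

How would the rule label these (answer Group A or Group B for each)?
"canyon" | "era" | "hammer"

Group A, Group B, Group A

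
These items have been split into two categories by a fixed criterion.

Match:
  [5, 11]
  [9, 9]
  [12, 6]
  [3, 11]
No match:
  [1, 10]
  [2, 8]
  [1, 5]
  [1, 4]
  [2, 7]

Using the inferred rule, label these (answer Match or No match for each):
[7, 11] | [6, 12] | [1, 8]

The common property of the 'Match' items is: sum ≥ 14. No 'No match' item has it.
[7, 11]: Match (7+11 = 18).
[6, 12]: Match (6+12 = 18).
[1, 8]: No match (1+8 = 9).

Match, Match, No match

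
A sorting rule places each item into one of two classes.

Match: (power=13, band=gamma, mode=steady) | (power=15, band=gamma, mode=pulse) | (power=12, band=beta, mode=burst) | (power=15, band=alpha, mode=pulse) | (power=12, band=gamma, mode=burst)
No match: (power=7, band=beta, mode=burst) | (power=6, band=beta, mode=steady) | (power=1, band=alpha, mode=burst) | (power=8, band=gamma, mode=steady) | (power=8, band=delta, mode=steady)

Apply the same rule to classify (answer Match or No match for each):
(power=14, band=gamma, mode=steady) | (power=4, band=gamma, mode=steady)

The rule appears to be: power ≥ 12.

Match, No match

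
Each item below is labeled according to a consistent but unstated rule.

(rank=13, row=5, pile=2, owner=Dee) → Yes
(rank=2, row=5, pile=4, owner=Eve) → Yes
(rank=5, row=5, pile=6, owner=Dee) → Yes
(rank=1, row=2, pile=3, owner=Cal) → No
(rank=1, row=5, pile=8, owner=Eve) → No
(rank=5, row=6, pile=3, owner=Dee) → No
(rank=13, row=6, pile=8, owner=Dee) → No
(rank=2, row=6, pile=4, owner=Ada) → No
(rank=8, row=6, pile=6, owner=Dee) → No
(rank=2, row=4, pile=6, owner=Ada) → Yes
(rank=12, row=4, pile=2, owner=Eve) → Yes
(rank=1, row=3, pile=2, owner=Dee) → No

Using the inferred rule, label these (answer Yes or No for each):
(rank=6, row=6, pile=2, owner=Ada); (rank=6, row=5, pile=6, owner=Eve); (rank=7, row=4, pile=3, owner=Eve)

'Yes' ⟺ rank ≥ 2 AND row ≤ 5.
(rank=6, row=6, pile=2, owner=Ada) → rank = 6, row = 6 → No. (rank=6, row=5, pile=6, owner=Eve) → rank = 6, row = 5 → Yes. (rank=7, row=4, pile=3, owner=Eve) → rank = 7, row = 4 → Yes.

No, Yes, Yes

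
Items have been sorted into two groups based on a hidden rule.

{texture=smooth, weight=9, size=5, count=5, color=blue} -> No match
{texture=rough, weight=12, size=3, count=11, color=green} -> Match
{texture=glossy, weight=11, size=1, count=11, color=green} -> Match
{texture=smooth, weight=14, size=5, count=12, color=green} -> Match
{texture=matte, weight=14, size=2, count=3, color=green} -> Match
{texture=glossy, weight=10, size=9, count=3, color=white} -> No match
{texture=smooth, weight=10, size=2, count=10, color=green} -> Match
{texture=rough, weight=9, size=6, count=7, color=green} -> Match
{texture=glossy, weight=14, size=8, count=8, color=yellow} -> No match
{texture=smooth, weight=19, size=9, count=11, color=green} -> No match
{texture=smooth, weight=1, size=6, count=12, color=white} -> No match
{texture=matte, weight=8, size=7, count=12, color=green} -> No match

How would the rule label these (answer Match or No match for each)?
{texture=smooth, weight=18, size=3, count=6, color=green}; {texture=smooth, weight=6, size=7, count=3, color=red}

A rule that fits every label: color is green AND size ≤ 6 — true of each 'Match' example, false of each 'No match' one.
Match: {texture=smooth, weight=18, size=3, count=6, color=green}, since color is green, size = 3.
No match: {texture=smooth, weight=6, size=7, count=3, color=red}, since color is red, size = 7.

Match, No match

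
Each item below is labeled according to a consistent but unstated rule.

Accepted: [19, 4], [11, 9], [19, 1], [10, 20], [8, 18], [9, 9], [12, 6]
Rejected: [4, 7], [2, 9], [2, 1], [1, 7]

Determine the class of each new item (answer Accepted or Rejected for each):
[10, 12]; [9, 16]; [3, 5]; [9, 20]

One predicate separates the groups cleanly: sum ≥ 18.

Accepted, Accepted, Rejected, Accepted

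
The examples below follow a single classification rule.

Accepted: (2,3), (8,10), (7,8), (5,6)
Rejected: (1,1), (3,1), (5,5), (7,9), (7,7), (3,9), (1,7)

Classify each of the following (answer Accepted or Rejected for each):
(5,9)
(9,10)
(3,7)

Rejected, Accepted, Rejected

The classifier is using: product is even.
Rejected: (5,9), since 5·9 = 45. Accepted: (9,10), since 9·10 = 90. Rejected: (3,7), since 3·7 = 21.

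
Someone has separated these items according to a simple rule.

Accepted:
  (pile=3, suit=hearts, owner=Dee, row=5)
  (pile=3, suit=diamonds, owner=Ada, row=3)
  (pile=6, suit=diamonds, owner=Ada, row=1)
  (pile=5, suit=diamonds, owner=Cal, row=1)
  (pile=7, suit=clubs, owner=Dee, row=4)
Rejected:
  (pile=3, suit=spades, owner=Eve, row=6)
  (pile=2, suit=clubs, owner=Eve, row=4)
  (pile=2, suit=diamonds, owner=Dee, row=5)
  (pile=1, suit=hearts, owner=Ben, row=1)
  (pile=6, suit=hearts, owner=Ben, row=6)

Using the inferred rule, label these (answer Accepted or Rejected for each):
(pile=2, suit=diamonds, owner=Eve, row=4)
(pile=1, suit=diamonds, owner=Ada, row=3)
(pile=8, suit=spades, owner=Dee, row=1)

One predicate separates the groups cleanly: row ≤ 5 AND pile ≥ 3.
(pile=2, suit=diamonds, owner=Eve, row=4) → row = 4, pile = 2 → Rejected. (pile=1, suit=diamonds, owner=Ada, row=3) → row = 3, pile = 1 → Rejected. (pile=8, suit=spades, owner=Dee, row=1) → row = 1, pile = 8 → Accepted.

Rejected, Rejected, Accepted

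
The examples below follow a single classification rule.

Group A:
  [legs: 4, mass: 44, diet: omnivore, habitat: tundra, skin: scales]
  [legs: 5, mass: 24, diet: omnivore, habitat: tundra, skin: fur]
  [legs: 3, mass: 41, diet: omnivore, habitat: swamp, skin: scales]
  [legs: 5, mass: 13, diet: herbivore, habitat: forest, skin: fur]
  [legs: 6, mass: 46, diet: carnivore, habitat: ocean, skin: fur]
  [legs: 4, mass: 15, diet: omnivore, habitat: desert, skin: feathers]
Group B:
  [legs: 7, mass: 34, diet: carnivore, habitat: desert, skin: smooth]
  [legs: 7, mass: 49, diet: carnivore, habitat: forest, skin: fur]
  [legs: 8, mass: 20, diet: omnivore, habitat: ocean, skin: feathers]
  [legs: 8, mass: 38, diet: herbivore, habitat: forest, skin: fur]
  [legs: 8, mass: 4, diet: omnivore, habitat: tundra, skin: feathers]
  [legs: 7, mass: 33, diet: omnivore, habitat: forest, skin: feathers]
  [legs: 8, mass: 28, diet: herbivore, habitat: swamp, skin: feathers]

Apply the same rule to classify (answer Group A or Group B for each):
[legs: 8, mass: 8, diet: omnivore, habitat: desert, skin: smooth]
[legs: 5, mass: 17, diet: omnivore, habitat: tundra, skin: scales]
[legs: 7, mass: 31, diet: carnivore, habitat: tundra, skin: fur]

The rule appears to be: legs ≤ 6.

Group B, Group A, Group B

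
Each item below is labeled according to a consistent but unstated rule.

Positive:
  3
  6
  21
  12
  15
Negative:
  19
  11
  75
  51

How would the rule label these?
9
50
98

All 'Positive' examples share one property — multiple of 3 AND at most 21 — and every 'Negative' example lacks it.

Positive, Negative, Negative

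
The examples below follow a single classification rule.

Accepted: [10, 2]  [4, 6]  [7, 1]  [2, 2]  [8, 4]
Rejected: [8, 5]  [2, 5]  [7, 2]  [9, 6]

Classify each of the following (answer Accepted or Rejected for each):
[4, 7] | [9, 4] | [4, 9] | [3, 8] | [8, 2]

Rejected, Rejected, Rejected, Rejected, Accepted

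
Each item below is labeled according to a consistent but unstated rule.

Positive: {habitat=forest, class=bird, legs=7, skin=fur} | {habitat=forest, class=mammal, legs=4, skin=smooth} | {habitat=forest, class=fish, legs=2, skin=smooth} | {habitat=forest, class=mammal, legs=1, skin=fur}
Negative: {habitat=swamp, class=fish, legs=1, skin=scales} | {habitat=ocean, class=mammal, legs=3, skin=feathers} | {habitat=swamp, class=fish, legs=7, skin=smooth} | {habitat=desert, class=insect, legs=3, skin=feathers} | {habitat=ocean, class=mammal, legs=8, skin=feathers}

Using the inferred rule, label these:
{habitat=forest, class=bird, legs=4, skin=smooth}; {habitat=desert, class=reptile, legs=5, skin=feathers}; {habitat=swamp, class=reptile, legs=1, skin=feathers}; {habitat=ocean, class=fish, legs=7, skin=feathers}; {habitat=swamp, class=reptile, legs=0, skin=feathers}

Positive, Negative, Negative, Negative, Negative

One predicate separates the groups cleanly: habitat is forest.
{habitat=forest, class=bird, legs=4, skin=smooth}: Positive (habitat is forest). {habitat=desert, class=reptile, legs=5, skin=feathers}: Negative (habitat is desert). {habitat=swamp, class=reptile, legs=1, skin=feathers}: Negative (habitat is swamp). {habitat=ocean, class=fish, legs=7, skin=feathers}: Negative (habitat is ocean). {habitat=swamp, class=reptile, legs=0, skin=feathers}: Negative (habitat is swamp).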